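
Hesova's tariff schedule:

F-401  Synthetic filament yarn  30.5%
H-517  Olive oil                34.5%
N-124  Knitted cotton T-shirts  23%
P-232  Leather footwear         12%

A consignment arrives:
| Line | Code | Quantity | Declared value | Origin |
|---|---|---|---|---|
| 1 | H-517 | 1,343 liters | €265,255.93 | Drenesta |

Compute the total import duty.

Line 1 (H-517, Drenesta, 1,343 liters, €265,255.93):
Base rate for H-517 is 34.5%.
Duty = €265,255.93 × 34.5% = €91,513.30.

€91,513.30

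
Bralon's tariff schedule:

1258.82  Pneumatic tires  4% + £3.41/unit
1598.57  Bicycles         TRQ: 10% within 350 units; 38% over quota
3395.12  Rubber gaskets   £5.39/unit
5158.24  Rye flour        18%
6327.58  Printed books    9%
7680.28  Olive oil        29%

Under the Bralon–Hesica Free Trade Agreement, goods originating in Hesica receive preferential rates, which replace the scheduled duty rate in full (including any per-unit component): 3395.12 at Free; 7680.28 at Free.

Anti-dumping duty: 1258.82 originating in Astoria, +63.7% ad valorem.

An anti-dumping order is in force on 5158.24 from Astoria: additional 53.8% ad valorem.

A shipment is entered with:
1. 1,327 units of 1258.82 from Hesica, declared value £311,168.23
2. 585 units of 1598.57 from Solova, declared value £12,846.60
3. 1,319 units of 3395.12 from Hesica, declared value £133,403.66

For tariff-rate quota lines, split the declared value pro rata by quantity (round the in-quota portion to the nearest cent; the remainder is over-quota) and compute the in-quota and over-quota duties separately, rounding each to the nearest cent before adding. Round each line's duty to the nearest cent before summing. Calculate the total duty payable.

Line 1 (1258.82, Hesica, 1,327 units, £311,168.23):
Base rate for 1258.82 is 4% + £3.41/unit.
Origin Hesica is the FTA partner but 1258.82 is not on the preference list; base rate stands.
The additional-duty order on 1258.82 targets Astoria, not Hesica; it does not apply.
Duty = £311,168.23 × 4% + 1,327 × £3.41 = £16,971.80.
Line 2 (1598.57, Solova, 585 units, £12,846.60):
Code 1598.57 is under a tariff-rate quota (threshold 350 units). In-quota: 350 units at 10%; over-quota: 235 units at 38%.
Pro-rata value split: in-quota = £12,846.60 × 350/585 = £7,686.00; over-quota = £12,846.60 − £7,686.00 = £5,160.60.
In-quota duty = £7,686.00 × 10% = £768.60. Over-quota duty = £5,160.60 × 38% = £1,961.03.
Line duty = £768.60 + £1,961.03 = £2,729.63.
Line 3 (3395.12, Hesica, 1,319 units, £133,403.66):
Base rate for 3395.12 is £5.39/unit.
Origin Hesica qualifies under the Bralon–Hesica agreement and 3395.12 is covered: preferential rate Free applies instead.
Duty = £133,403.66 × 0% = £0.00.
Total = £16,971.80 + £2,729.63 + £0.00 = £19,701.43.

£19,701.43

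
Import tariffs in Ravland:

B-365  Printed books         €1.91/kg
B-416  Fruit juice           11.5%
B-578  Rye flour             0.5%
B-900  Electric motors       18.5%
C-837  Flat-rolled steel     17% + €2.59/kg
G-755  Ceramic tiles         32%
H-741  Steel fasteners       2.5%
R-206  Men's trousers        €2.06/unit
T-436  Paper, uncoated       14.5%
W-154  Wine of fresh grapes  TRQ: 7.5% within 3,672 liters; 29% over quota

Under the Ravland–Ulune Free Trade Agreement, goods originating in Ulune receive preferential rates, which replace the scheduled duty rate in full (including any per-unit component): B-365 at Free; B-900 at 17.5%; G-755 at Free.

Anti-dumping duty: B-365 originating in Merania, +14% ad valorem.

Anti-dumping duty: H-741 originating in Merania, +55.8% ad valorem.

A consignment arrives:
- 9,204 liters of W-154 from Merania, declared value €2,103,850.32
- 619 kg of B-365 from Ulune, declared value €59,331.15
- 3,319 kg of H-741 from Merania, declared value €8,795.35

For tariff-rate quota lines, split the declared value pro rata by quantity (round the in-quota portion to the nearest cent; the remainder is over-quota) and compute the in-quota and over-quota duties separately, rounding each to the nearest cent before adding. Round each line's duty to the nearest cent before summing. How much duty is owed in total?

€434,784.94

Line 1 (W-154, Merania, 9,204 liters, €2,103,850.32):
Code W-154 is under a tariff-rate quota (threshold 3,672 liters). In-quota: 3,672 liters at 7.5%; over-quota: 5,532 liters at 29%.
Pro-rata value split: in-quota = €2,103,850.32 × 3,672/9,204 = €839,345.76; over-quota = €2,103,850.32 − €839,345.76 = €1,264,504.56.
In-quota duty = €839,345.76 × 7.5% = €62,950.93. Over-quota duty = €1,264,504.56 × 29% = €366,706.32.
Line duty = €62,950.93 + €366,706.32 = €429,657.25.
Line 2 (B-365, Ulune, 619 kg, €59,331.15):
Base rate for B-365 is €1.91/kg.
Origin Ulune qualifies under the Ravland–Ulune agreement and B-365 is covered: preferential rate Free applies instead.
The additional-duty order on B-365 targets Merania, not Ulune; it does not apply.
Duty = €59,331.15 × 0% = €0.00.
Line 3 (H-741, Merania, 3,319 kg, €8,795.35):
Base rate for H-741 is 2.5%.
Additional duty on H-741 from Merania: +55.8%. Applied ad valorem rate: 2.5% + 55.8% = 58.3%.
Duty = €8,795.35 × 58.3% = €5,127.69.
Total = €429,657.25 + €0.00 + €5,127.69 = €434,784.94.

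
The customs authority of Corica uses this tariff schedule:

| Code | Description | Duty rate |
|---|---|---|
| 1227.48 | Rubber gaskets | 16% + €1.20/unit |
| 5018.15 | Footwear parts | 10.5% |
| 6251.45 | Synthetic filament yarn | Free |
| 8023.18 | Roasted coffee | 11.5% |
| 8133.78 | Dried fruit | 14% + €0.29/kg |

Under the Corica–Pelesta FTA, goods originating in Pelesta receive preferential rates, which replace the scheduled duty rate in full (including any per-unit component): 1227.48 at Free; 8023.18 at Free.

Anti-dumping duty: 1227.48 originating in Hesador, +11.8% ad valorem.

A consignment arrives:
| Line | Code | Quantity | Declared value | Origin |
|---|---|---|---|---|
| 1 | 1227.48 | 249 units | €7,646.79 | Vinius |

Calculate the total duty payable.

Line 1 (1227.48, Vinius, 249 units, €7,646.79):
Base rate for 1227.48 is 16% + €1.20/unit.
1227.48 has an FTA preferential rate, but origin Vinius is not Pelesta; base rate stands.
The additional-duty order on 1227.48 targets Hesador, not Vinius; it does not apply.
Duty = €7,646.79 × 16% + 249 × €1.20 = €1,522.29.

€1,522.29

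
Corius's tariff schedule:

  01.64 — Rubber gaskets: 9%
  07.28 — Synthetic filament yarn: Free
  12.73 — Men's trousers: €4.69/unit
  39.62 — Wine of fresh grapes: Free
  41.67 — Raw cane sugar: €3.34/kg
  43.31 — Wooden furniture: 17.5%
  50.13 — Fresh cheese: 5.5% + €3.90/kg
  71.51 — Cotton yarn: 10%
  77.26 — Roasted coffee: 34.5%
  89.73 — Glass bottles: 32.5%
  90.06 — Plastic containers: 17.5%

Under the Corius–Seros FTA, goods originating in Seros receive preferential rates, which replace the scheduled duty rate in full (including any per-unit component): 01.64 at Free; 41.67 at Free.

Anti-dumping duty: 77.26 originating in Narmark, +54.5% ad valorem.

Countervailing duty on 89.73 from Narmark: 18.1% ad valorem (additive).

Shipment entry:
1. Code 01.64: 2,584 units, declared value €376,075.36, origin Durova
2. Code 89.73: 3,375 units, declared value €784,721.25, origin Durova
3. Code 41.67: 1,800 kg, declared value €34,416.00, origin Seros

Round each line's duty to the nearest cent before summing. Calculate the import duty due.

€288,881.19

Line 1 (01.64, Durova, 2,584 units, €376,075.36):
Base rate for 01.64 is 9%.
01.64 has an FTA preferential rate, but origin Durova is not Seros; base rate stands.
Duty = €376,075.36 × 9% = €33,846.78.
Line 2 (89.73, Durova, 3,375 units, €784,721.25):
Base rate for 89.73 is 32.5%.
The additional-duty order on 89.73 targets Narmark, not Durova; it does not apply.
Duty = €784,721.25 × 32.5% = €255,034.41.
Line 3 (41.67, Seros, 1,800 kg, €34,416.00):
Base rate for 41.67 is €3.34/kg.
Origin Seros qualifies under the Corius–Seros agreement and 41.67 is covered: preferential rate Free applies instead.
Duty = €34,416.00 × 0% = €0.00.
Total = €33,846.78 + €255,034.41 + €0.00 = €288,881.19.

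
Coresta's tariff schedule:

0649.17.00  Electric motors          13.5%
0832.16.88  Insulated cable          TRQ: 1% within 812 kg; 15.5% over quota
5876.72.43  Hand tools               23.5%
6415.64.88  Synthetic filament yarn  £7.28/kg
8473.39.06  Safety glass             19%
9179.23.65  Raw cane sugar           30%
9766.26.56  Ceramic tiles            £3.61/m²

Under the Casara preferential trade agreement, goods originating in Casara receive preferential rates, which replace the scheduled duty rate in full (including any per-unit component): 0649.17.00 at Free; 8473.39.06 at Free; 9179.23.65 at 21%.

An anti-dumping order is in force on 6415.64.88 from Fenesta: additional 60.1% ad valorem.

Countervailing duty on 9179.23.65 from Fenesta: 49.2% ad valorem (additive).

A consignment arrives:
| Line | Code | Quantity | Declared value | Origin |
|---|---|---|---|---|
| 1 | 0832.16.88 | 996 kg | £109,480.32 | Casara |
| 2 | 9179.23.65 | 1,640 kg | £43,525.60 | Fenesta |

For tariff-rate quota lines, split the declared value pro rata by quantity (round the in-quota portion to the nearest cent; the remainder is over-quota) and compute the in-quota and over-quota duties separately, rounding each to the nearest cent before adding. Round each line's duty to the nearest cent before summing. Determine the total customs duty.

£38,499.75

Line 1 (0832.16.88, Casara, 996 kg, £109,480.32):
Code 0832.16.88 is under a tariff-rate quota (threshold 812 kg). In-quota: 812 kg at 1%; over-quota: 184 kg at 15.5%.
Pro-rata value split: in-quota = £109,480.32 × 812/996 = £89,255.04; over-quota = £109,480.32 − £89,255.04 = £20,225.28.
In-quota duty = £89,255.04 × 1% = £892.55. Over-quota duty = £20,225.28 × 15.5% = £3,134.92.
Line duty = £892.55 + £3,134.92 = £4,027.47.
Line 2 (9179.23.65, Fenesta, 1,640 kg, £43,525.60):
Base rate for 9179.23.65 is 30%.
9179.23.65 has an FTA preferential rate, but origin Fenesta is not Casara; base rate stands.
Additional duty on 9179.23.65 from Fenesta: +49.2%. Applied ad valorem rate: 30% + 49.2% = 79.2%.
Duty = £43,525.60 × 79.2% = £34,472.28.
Total = £4,027.47 + £34,472.28 = £38,499.75.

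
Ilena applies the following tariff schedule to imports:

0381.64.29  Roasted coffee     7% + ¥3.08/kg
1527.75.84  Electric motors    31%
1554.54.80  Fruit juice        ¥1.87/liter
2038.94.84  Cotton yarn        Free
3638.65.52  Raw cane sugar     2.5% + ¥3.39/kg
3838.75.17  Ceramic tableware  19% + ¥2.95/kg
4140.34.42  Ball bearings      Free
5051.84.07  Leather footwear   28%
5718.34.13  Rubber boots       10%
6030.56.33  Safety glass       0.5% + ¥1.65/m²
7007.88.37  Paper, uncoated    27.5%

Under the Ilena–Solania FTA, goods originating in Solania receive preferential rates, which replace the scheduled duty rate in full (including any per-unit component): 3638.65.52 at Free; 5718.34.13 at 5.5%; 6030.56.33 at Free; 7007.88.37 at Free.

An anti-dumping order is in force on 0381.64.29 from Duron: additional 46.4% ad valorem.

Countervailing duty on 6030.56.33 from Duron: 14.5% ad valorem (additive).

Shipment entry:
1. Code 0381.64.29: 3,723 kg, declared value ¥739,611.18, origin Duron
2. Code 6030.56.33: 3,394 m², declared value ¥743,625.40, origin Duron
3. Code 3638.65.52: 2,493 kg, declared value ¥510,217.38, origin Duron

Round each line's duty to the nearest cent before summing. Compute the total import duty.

¥544,769.82

Line 1 (0381.64.29, Duron, 3,723 kg, ¥739,611.18):
Base rate for 0381.64.29 is 7% + ¥3.08/kg.
Additional duty on 0381.64.29 from Duron: +46.4%. Applied ad valorem rate: 7% + 46.4% = 53.4%.
Duty = ¥739,611.18 × 53.4% + 3,723 × ¥3.08 = ¥406,419.21.
Line 2 (6030.56.33, Duron, 3,394 m², ¥743,625.40):
Base rate for 6030.56.33 is 0.5% + ¥1.65/m².
6030.56.33 has an FTA preferential rate, but origin Duron is not Solania; base rate stands.
Additional duty on 6030.56.33 from Duron: +14.5%. Applied ad valorem rate: 0.5% + 14.5% = 15%.
Duty = ¥743,625.40 × 15% + 3,394 × ¥1.65 = ¥117,143.91.
Line 3 (3638.65.52, Duron, 2,493 kg, ¥510,217.38):
Base rate for 3638.65.52 is 2.5% + ¥3.39/kg.
3638.65.52 has an FTA preferential rate, but origin Duron is not Solania; base rate stands.
Duty = ¥510,217.38 × 2.5% + 2,493 × ¥3.39 = ¥21,206.70.
Total = ¥406,419.21 + ¥117,143.91 + ¥21,206.70 = ¥544,769.82.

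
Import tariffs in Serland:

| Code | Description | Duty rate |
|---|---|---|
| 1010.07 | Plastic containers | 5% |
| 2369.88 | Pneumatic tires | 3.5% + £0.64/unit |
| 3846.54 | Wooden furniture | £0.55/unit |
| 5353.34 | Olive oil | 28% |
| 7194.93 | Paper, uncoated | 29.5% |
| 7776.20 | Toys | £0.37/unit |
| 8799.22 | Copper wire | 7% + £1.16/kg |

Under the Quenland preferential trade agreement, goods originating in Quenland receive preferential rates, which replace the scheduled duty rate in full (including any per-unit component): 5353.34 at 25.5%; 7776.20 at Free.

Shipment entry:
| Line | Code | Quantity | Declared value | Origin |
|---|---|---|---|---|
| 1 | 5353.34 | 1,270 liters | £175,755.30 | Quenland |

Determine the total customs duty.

£44,817.60

Line 1 (5353.34, Quenland, 1,270 liters, £175,755.30):
Base rate for 5353.34 is 28%.
Origin Quenland qualifies under the Serland–Quenland agreement and 5353.34 is covered: preferential rate 25.5% applies instead.
Duty = £175,755.30 × 25.5% = £44,817.60.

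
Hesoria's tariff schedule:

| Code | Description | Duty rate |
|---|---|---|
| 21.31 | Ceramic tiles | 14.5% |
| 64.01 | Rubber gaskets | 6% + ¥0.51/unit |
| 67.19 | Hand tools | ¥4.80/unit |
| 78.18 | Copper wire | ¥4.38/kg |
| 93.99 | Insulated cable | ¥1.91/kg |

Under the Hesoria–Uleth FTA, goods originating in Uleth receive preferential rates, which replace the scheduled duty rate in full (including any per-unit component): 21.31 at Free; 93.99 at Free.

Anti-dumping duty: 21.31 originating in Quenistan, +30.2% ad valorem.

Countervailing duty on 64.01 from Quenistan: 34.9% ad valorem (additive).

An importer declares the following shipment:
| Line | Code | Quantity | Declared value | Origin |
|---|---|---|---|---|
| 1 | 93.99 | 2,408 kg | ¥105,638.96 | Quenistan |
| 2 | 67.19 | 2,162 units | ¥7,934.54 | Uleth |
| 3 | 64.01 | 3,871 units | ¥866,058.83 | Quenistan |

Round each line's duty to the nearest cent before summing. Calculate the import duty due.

¥371,169.15

Line 1 (93.99, Quenistan, 2,408 kg, ¥105,638.96):
Base rate for 93.99 is ¥1.91/kg.
93.99 has an FTA preferential rate, but origin Quenistan is not Uleth; base rate stands.
Duty = 2,408 × ¥1.91 = ¥4,599.28.
Line 2 (67.19, Uleth, 2,162 units, ¥7,934.54):
Base rate for 67.19 is ¥4.80/unit.
Origin Uleth is the FTA partner but 67.19 is not on the preference list; base rate stands.
Duty = 2,162 × ¥4.80 = ¥10,377.60.
Line 3 (64.01, Quenistan, 3,871 units, ¥866,058.83):
Base rate for 64.01 is 6% + ¥0.51/unit.
Additional duty on 64.01 from Quenistan: +34.9%. Applied ad valorem rate: 6% + 34.9% = 40.9%.
Duty = ¥866,058.83 × 40.9% + 3,871 × ¥0.51 = ¥356,192.27.
Total = ¥4,599.28 + ¥10,377.60 + ¥356,192.27 = ¥371,169.15.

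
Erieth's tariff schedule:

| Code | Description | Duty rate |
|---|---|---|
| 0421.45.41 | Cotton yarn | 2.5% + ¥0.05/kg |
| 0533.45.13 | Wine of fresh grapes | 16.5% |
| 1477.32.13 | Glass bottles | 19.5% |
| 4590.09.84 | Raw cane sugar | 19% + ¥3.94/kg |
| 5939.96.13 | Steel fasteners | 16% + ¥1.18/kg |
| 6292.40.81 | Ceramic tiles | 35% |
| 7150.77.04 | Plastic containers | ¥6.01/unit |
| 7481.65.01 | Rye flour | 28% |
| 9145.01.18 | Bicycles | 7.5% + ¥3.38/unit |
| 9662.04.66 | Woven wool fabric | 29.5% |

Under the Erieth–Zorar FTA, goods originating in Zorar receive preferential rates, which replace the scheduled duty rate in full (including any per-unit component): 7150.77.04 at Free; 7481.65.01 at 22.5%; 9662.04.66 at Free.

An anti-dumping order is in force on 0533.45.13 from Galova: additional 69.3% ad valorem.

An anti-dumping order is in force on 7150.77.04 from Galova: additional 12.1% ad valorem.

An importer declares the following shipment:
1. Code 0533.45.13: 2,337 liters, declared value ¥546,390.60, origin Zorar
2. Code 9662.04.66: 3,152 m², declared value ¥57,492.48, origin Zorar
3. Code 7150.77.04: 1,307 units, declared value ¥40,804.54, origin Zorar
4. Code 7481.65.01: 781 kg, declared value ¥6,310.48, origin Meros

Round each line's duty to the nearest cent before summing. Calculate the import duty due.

¥91,921.38

Line 1 (0533.45.13, Zorar, 2,337 liters, ¥546,390.60):
Base rate for 0533.45.13 is 16.5%.
Origin Zorar is the FTA partner but 0533.45.13 is not on the preference list; base rate stands.
The additional-duty order on 0533.45.13 targets Galova, not Zorar; it does not apply.
Duty = ¥546,390.60 × 16.5% = ¥90,154.45.
Line 2 (9662.04.66, Zorar, 3,152 m², ¥57,492.48):
Base rate for 9662.04.66 is 29.5%.
Origin Zorar qualifies under the Erieth–Zorar agreement and 9662.04.66 is covered: preferential rate Free applies instead.
Duty = ¥57,492.48 × 0% = ¥0.00.
Line 3 (7150.77.04, Zorar, 1,307 units, ¥40,804.54):
Base rate for 7150.77.04 is ¥6.01/unit.
Origin Zorar qualifies under the Erieth–Zorar agreement and 7150.77.04 is covered: preferential rate Free applies instead.
The additional-duty order on 7150.77.04 targets Galova, not Zorar; it does not apply.
Duty = ¥40,804.54 × 0% = ¥0.00.
Line 4 (7481.65.01, Meros, 781 kg, ¥6,310.48):
Base rate for 7481.65.01 is 28%.
7481.65.01 has an FTA preferential rate, but origin Meros is not Zorar; base rate stands.
Duty = ¥6,310.48 × 28% = ¥1,766.93.
Total = ¥90,154.45 + ¥0.00 + ¥0.00 + ¥1,766.93 = ¥91,921.38.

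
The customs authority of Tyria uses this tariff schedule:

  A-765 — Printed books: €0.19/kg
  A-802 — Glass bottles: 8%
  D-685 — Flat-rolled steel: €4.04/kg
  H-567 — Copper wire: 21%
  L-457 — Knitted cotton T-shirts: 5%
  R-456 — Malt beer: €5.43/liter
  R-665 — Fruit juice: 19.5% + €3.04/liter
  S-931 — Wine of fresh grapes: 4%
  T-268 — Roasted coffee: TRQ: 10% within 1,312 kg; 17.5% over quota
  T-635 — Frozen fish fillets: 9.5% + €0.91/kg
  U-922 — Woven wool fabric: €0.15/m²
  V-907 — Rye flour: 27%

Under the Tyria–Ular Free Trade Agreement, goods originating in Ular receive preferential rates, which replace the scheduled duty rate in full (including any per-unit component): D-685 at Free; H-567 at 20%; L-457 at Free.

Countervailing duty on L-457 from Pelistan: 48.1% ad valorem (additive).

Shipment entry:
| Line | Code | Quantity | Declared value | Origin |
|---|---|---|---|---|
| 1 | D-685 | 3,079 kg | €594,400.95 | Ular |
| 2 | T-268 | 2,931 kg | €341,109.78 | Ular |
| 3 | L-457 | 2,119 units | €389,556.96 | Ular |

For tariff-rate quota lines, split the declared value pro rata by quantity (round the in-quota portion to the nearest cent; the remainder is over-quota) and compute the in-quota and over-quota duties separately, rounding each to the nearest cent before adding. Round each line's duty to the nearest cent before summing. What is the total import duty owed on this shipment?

Line 1 (D-685, Ular, 3,079 kg, €594,400.95):
Base rate for D-685 is €4.04/kg.
Origin Ular qualifies under the Tyria–Ular agreement and D-685 is covered: preferential rate Free applies instead.
Duty = €594,400.95 × 0% = €0.00.
Line 2 (T-268, Ular, 2,931 kg, €341,109.78):
Code T-268 is under a tariff-rate quota (threshold 1,312 kg). In-quota: 1,312 kg at 10%; over-quota: 1,619 kg at 17.5%.
Pro-rata value split: in-quota = €341,109.78 × 1,312/2,931 = €152,690.56; over-quota = €341,109.78 − €152,690.56 = €188,419.22.
In-quota duty = €152,690.56 × 10% = €15,269.06. Over-quota duty = €188,419.22 × 17.5% = €32,973.36.
Line duty = €15,269.06 + €32,973.36 = €48,242.42.
Line 3 (L-457, Ular, 2,119 units, €389,556.96):
Base rate for L-457 is 5%.
Origin Ular qualifies under the Tyria–Ular agreement and L-457 is covered: preferential rate Free applies instead.
The additional-duty order on L-457 targets Pelistan, not Ular; it does not apply.
Duty = €389,556.96 × 0% = €0.00.
Total = €0.00 + €48,242.42 + €0.00 = €48,242.42.

€48,242.42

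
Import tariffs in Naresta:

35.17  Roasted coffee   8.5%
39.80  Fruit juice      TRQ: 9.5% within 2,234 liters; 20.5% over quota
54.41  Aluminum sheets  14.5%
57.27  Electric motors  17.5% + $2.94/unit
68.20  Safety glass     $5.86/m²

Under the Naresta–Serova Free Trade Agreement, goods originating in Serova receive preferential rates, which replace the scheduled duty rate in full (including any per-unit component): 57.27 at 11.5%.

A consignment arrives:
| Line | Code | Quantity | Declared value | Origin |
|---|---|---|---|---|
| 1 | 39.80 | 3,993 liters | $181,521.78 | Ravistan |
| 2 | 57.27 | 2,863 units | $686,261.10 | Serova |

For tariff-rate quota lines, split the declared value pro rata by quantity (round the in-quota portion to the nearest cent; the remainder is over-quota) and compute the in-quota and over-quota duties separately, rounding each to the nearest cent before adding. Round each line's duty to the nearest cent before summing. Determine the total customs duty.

Line 1 (39.80, Ravistan, 3,993 liters, $181,521.78):
Code 39.80 is under a tariff-rate quota (threshold 2,234 liters). In-quota: 2,234 liters at 9.5%; over-quota: 1,759 liters at 20.5%.
Pro-rata value split: in-quota = $181,521.78 × 2,234/3,993 = $101,557.64; over-quota = $181,521.78 − $101,557.64 = $79,964.14.
In-quota duty = $101,557.64 × 9.5% = $9,647.98. Over-quota duty = $79,964.14 × 20.5% = $16,392.65.
Line duty = $9,647.98 + $16,392.65 = $26,040.63.
Line 2 (57.27, Serova, 2,863 units, $686,261.10):
Base rate for 57.27 is 17.5% + $2.94/unit.
Origin Serova qualifies under the Naresta–Serova agreement and 57.27 is covered: preferential rate 11.5% applies instead.
Duty = $686,261.10 × 11.5% = $78,920.03.
Total = $26,040.63 + $78,920.03 = $104,960.66.

$104,960.66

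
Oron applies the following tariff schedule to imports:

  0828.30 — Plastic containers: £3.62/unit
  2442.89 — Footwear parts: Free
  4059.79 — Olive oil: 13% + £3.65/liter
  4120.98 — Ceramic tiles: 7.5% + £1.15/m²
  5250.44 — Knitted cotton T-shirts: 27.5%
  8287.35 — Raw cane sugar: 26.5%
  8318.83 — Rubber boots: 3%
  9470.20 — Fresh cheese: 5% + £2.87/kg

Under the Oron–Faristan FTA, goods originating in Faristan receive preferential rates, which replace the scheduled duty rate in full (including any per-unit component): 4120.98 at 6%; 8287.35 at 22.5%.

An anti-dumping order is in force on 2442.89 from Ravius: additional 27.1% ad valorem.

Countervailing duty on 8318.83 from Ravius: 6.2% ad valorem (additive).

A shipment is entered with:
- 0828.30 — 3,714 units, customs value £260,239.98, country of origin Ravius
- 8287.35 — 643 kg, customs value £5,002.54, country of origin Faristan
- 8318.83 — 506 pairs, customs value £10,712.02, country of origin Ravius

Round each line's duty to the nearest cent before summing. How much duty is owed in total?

Line 1 (0828.30, Ravius, 3,714 units, £260,239.98):
Base rate for 0828.30 is £3.62/unit.
Duty = 3,714 × £3.62 = £13,444.68.
Line 2 (8287.35, Faristan, 643 kg, £5,002.54):
Base rate for 8287.35 is 26.5%.
Origin Faristan qualifies under the Oron–Faristan agreement and 8287.35 is covered: preferential rate 22.5% applies instead.
Duty = £5,002.54 × 22.5% = £1,125.57.
Line 3 (8318.83, Ravius, 506 pairs, £10,712.02):
Base rate for 8318.83 is 3%.
Additional duty on 8318.83 from Ravius: +6.2%. Applied ad valorem rate: 3% + 6.2% = 9.2%.
Duty = £10,712.02 × 9.2% = £985.51.
Total = £13,444.68 + £1,125.57 + £985.51 = £15,555.76.

£15,555.76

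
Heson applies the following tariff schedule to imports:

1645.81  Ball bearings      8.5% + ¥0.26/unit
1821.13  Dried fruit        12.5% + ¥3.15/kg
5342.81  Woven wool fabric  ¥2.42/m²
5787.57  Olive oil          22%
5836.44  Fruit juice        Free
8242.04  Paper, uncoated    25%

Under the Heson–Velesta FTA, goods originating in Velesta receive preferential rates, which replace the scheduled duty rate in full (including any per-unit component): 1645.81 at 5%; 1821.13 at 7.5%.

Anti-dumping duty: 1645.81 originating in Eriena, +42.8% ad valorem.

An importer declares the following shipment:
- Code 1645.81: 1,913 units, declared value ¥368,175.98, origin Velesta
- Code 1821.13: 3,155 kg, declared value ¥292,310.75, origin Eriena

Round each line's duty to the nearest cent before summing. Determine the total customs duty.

¥64,885.89

Line 1 (1645.81, Velesta, 1,913 units, ¥368,175.98):
Base rate for 1645.81 is 8.5% + ¥0.26/unit.
Origin Velesta qualifies under the Heson–Velesta agreement and 1645.81 is covered: preferential rate 5% applies instead.
The additional-duty order on 1645.81 targets Eriena, not Velesta; it does not apply.
Duty = ¥368,175.98 × 5% = ¥18,408.80.
Line 2 (1821.13, Eriena, 3,155 kg, ¥292,310.75):
Base rate for 1821.13 is 12.5% + ¥3.15/kg.
1821.13 has an FTA preferential rate, but origin Eriena is not Velesta; base rate stands.
Duty = ¥292,310.75 × 12.5% + 3,155 × ¥3.15 = ¥46,477.09.
Total = ¥18,408.80 + ¥46,477.09 = ¥64,885.89.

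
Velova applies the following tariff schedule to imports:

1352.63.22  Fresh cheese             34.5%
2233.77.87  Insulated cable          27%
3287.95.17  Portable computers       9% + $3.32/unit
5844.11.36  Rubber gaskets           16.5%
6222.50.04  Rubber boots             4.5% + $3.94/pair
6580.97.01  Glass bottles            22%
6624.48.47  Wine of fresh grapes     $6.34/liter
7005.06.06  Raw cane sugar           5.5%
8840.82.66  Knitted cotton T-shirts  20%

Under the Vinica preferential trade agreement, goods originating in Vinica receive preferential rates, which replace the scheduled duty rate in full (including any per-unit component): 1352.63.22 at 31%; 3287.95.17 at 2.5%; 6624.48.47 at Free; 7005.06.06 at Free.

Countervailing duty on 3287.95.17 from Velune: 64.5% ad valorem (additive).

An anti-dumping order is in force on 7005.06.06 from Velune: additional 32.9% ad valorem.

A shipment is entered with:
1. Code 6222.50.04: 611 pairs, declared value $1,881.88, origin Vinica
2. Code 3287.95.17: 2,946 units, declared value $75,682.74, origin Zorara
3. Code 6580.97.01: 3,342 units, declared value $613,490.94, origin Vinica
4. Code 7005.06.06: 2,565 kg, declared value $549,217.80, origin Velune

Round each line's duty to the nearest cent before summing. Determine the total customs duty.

Line 1 (6222.50.04, Vinica, 611 pairs, $1,881.88):
Base rate for 6222.50.04 is 4.5% + $3.94/pair.
Origin Vinica is the FTA partner but 6222.50.04 is not on the preference list; base rate stands.
Duty = $1,881.88 × 4.5% + 611 × $3.94 = $2,492.02.
Line 2 (3287.95.17, Zorara, 2,946 units, $75,682.74):
Base rate for 3287.95.17 is 9% + $3.32/unit.
3287.95.17 has an FTA preferential rate, but origin Zorara is not Vinica; base rate stands.
The additional-duty order on 3287.95.17 targets Velune, not Zorara; it does not apply.
Duty = $75,682.74 × 9% + 2,946 × $3.32 = $16,592.17.
Line 3 (6580.97.01, Vinica, 3,342 units, $613,490.94):
Base rate for 6580.97.01 is 22%.
Origin Vinica is the FTA partner but 6580.97.01 is not on the preference list; base rate stands.
Duty = $613,490.94 × 22% = $134,968.01.
Line 4 (7005.06.06, Velune, 2,565 kg, $549,217.80):
Base rate for 7005.06.06 is 5.5%.
7005.06.06 has an FTA preferential rate, but origin Velune is not Vinica; base rate stands.
Additional duty on 7005.06.06 from Velune: +32.9%. Applied ad valorem rate: 5.5% + 32.9% = 38.4%.
Duty = $549,217.80 × 38.4% = $210,899.64.
Total = $2,492.02 + $16,592.17 + $134,968.01 + $210,899.64 = $364,951.84.

$364,951.84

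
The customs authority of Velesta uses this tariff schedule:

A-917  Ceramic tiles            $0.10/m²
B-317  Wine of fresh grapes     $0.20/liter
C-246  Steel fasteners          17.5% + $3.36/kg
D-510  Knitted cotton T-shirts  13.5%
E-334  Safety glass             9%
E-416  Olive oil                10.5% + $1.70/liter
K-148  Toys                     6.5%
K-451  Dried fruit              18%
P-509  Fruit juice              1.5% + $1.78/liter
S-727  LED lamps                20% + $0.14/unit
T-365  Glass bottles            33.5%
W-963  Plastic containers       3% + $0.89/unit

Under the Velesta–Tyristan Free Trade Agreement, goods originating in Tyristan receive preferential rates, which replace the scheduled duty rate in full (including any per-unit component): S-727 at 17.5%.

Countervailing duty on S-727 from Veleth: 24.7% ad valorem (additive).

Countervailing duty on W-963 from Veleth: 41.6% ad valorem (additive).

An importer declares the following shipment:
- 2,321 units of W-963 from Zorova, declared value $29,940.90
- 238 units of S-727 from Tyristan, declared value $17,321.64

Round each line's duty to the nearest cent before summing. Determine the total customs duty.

$5,995.21

Line 1 (W-963, Zorova, 2,321 units, $29,940.90):
Base rate for W-963 is 3% + $0.89/unit.
The additional-duty order on W-963 targets Veleth, not Zorova; it does not apply.
Duty = $29,940.90 × 3% + 2,321 × $0.89 = $2,963.92.
Line 2 (S-727, Tyristan, 238 units, $17,321.64):
Base rate for S-727 is 20% + $0.14/unit.
Origin Tyristan qualifies under the Velesta–Tyristan agreement and S-727 is covered: preferential rate 17.5% applies instead.
The additional-duty order on S-727 targets Veleth, not Tyristan; it does not apply.
Duty = $17,321.64 × 17.5% = $3,031.29.
Total = $2,963.92 + $3,031.29 = $5,995.21.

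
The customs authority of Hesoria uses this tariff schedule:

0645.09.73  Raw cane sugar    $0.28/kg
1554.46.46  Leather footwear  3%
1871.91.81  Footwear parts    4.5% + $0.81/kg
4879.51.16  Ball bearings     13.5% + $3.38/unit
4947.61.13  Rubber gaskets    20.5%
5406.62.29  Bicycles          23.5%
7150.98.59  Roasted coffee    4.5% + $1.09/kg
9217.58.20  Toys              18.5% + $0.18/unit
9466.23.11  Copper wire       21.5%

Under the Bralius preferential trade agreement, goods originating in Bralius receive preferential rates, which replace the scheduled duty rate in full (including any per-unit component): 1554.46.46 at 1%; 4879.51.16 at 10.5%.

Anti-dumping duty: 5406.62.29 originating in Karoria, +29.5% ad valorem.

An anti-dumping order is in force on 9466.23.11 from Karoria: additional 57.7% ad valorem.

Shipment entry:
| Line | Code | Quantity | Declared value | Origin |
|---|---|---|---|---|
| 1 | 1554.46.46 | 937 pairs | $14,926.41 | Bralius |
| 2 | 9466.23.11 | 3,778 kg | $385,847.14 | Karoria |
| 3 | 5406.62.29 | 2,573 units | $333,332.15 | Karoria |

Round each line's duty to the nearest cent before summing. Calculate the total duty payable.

$482,406.23

Line 1 (1554.46.46, Bralius, 937 pairs, $14,926.41):
Base rate for 1554.46.46 is 3%.
Origin Bralius qualifies under the Hesoria–Bralius agreement and 1554.46.46 is covered: preferential rate 1% applies instead.
Duty = $14,926.41 × 1% = $149.26.
Line 2 (9466.23.11, Karoria, 3,778 kg, $385,847.14):
Base rate for 9466.23.11 is 21.5%.
Additional duty on 9466.23.11 from Karoria: +57.7%. Applied ad valorem rate: 21.5% + 57.7% = 79.2%.
Duty = $385,847.14 × 79.2% = $305,590.93.
Line 3 (5406.62.29, Karoria, 2,573 units, $333,332.15):
Base rate for 5406.62.29 is 23.5%.
Additional duty on 5406.62.29 from Karoria: +29.5%. Applied ad valorem rate: 23.5% + 29.5% = 53%.
Duty = $333,332.15 × 53% = $176,666.04.
Total = $149.26 + $305,590.93 + $176,666.04 = $482,406.23.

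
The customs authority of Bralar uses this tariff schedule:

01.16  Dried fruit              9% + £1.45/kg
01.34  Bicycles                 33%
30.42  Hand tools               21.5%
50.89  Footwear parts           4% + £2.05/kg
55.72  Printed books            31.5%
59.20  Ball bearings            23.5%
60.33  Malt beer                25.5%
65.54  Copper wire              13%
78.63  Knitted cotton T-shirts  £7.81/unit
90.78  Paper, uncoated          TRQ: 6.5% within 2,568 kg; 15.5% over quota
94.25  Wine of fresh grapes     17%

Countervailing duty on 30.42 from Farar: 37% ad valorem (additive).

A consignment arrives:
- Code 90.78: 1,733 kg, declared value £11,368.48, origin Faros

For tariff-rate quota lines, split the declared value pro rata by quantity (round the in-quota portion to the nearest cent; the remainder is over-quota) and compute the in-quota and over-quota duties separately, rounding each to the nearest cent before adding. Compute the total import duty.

Line 1 (90.78, Faros, 1,733 kg, £11,368.48):
Code 90.78 is under a tariff-rate quota (threshold 2,568 kg). Quantity 1,733 kg is within the quota, so the in-quota rate 6.5% applies to the full value.
Duty = £11,368.48 × 6.5% = £738.95.

£738.95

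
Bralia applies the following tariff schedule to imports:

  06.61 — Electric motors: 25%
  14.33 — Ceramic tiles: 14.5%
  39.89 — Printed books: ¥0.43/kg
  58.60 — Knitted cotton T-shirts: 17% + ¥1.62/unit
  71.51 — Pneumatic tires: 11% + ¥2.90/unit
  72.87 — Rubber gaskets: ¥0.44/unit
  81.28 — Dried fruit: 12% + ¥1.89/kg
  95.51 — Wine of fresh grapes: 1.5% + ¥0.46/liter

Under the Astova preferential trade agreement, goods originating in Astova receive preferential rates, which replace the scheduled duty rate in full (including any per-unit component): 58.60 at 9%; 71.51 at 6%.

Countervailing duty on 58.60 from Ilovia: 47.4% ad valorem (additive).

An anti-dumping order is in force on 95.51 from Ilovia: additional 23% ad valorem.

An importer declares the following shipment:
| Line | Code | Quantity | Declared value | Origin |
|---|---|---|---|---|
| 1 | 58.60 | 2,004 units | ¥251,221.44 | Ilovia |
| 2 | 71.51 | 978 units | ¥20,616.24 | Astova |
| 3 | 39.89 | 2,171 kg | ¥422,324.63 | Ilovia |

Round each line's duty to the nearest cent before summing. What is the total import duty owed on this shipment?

¥167,203.59

Line 1 (58.60, Ilovia, 2,004 units, ¥251,221.44):
Base rate for 58.60 is 17% + ¥1.62/unit.
58.60 has an FTA preferential rate, but origin Ilovia is not Astova; base rate stands.
Additional duty on 58.60 from Ilovia: +47.4%. Applied ad valorem rate: 17% + 47.4% = 64.4%.
Duty = ¥251,221.44 × 64.4% + 2,004 × ¥1.62 = ¥165,033.09.
Line 2 (71.51, Astova, 978 units, ¥20,616.24):
Base rate for 71.51 is 11% + ¥2.90/unit.
Origin Astova qualifies under the Bralia–Astova agreement and 71.51 is covered: preferential rate 6% applies instead.
Duty = ¥20,616.24 × 6% = ¥1,236.97.
Line 3 (39.89, Ilovia, 2,171 kg, ¥422,324.63):
Base rate for 39.89 is ¥0.43/kg.
Duty = 2,171 × ¥0.43 = ¥933.53.
Total = ¥165,033.09 + ¥1,236.97 + ¥933.53 = ¥167,203.59.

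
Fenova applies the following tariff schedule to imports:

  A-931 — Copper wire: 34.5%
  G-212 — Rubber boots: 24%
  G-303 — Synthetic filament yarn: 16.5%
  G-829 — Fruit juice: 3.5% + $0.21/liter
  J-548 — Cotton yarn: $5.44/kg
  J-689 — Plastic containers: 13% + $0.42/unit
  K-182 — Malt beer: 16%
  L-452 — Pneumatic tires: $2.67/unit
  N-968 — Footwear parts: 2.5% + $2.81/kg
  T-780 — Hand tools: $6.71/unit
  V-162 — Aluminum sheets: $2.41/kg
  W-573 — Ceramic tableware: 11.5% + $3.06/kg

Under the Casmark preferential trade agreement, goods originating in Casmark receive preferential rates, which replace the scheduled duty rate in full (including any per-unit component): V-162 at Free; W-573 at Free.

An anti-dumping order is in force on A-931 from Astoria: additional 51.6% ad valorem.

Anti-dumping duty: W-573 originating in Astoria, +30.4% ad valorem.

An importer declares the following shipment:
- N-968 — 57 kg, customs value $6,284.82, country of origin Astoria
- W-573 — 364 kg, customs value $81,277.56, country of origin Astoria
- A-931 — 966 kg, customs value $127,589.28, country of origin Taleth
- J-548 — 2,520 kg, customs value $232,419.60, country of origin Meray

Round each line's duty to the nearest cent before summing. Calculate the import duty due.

Line 1 (N-968, Astoria, 57 kg, $6,284.82):
Base rate for N-968 is 2.5% + $2.81/kg.
Duty = $6,284.82 × 2.5% + 57 × $2.81 = $317.29.
Line 2 (W-573, Astoria, 364 kg, $81,277.56):
Base rate for W-573 is 11.5% + $3.06/kg.
W-573 has an FTA preferential rate, but origin Astoria is not Casmark; base rate stands.
Additional duty on W-573 from Astoria: +30.4%. Applied ad valorem rate: 11.5% + 30.4% = 41.9%.
Duty = $81,277.56 × 41.9% + 364 × $3.06 = $35,169.14.
Line 3 (A-931, Taleth, 966 kg, $127,589.28):
Base rate for A-931 is 34.5%.
The additional-duty order on A-931 targets Astoria, not Taleth; it does not apply.
Duty = $127,589.28 × 34.5% = $44,018.30.
Line 4 (J-548, Meray, 2,520 kg, $232,419.60):
Base rate for J-548 is $5.44/kg.
Duty = 2,520 × $5.44 = $13,708.80.
Total = $317.29 + $35,169.14 + $44,018.30 + $13,708.80 = $93,213.53.

$93,213.53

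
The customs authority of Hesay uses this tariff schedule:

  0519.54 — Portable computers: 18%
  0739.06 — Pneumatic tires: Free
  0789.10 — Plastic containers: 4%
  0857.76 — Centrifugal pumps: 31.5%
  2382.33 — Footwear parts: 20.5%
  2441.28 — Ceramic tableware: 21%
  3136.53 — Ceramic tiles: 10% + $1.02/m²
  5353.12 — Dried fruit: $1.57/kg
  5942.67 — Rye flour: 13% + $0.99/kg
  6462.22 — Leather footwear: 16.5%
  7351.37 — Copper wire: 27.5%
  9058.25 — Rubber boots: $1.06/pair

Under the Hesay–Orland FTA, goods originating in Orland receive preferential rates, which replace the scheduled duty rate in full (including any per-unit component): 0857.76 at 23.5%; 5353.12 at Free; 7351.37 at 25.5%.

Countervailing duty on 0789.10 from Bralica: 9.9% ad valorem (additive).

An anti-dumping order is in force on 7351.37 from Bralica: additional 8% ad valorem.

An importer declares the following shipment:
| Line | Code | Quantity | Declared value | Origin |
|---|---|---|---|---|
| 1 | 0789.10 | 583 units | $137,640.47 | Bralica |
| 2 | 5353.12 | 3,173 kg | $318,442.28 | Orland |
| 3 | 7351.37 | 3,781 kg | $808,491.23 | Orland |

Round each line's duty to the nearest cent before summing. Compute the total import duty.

$225,297.29

Line 1 (0789.10, Bralica, 583 units, $137,640.47):
Base rate for 0789.10 is 4%.
Additional duty on 0789.10 from Bralica: +9.9%. Applied ad valorem rate: 4% + 9.9% = 13.9%.
Duty = $137,640.47 × 13.9% = $19,132.03.
Line 2 (5353.12, Orland, 3,173 kg, $318,442.28):
Base rate for 5353.12 is $1.57/kg.
Origin Orland qualifies under the Hesay–Orland agreement and 5353.12 is covered: preferential rate Free applies instead.
Duty = $318,442.28 × 0% = $0.00.
Line 3 (7351.37, Orland, 3,781 kg, $808,491.23):
Base rate for 7351.37 is 27.5%.
Origin Orland qualifies under the Hesay–Orland agreement and 7351.37 is covered: preferential rate 25.5% applies instead.
The additional-duty order on 7351.37 targets Bralica, not Orland; it does not apply.
Duty = $808,491.23 × 25.5% = $206,165.26.
Total = $19,132.03 + $0.00 + $206,165.26 = $225,297.29.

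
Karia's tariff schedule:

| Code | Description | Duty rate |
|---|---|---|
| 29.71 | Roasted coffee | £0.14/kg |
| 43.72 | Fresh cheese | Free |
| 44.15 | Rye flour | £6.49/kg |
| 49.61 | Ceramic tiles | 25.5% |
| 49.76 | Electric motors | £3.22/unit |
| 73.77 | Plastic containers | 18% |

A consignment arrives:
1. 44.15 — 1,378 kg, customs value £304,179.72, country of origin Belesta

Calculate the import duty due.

Line 1 (44.15, Belesta, 1,378 kg, £304,179.72):
Base rate for 44.15 is £6.49/kg.
Duty = 1,378 × £6.49 = £8,943.22.

£8,943.22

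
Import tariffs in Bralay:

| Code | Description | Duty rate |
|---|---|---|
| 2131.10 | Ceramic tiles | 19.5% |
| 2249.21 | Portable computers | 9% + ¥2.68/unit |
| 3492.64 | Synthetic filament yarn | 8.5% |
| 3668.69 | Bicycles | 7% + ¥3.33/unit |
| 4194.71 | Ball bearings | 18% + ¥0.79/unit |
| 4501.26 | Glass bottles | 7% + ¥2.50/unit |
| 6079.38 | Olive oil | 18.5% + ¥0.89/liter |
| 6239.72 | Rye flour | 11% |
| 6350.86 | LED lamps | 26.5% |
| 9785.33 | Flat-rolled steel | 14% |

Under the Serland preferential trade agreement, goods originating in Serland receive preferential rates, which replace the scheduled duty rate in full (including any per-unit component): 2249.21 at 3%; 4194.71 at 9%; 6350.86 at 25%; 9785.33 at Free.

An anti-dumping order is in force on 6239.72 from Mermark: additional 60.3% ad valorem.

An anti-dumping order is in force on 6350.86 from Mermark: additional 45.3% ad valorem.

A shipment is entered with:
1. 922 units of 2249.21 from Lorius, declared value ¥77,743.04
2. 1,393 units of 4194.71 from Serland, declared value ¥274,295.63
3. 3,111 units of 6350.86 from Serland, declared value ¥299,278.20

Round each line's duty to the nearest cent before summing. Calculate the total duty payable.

¥108,973.99

Line 1 (2249.21, Lorius, 922 units, ¥77,743.04):
Base rate for 2249.21 is 9% + ¥2.68/unit.
2249.21 has an FTA preferential rate, but origin Lorius is not Serland; base rate stands.
Duty = ¥77,743.04 × 9% + 922 × ¥2.68 = ¥9,467.83.
Line 2 (4194.71, Serland, 1,393 units, ¥274,295.63):
Base rate for 4194.71 is 18% + ¥0.79/unit.
Origin Serland qualifies under the Bralay–Serland agreement and 4194.71 is covered: preferential rate 9% applies instead.
Duty = ¥274,295.63 × 9% = ¥24,686.61.
Line 3 (6350.86, Serland, 3,111 units, ¥299,278.20):
Base rate for 6350.86 is 26.5%.
Origin Serland qualifies under the Bralay–Serland agreement and 6350.86 is covered: preferential rate 25% applies instead.
The additional-duty order on 6350.86 targets Mermark, not Serland; it does not apply.
Duty = ¥299,278.20 × 25% = ¥74,819.55.
Total = ¥9,467.83 + ¥24,686.61 + ¥74,819.55 = ¥108,973.99.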